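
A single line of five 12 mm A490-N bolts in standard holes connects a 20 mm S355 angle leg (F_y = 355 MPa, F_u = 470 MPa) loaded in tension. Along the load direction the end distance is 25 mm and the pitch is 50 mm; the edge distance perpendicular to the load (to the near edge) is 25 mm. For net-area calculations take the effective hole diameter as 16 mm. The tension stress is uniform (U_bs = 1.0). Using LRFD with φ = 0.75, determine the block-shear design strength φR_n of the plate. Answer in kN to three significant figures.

767 kN

Shear plane L_v = 25 + 4·50 = 225 mm; A_gv = 225 × 20 = 4500 mm².
A_nv = (225 − 4.5·16) × 20 = 3060 mm².
A_nt = (25 − 0.5·16) × 20 = 340 mm².
0.6 F_u A_nv = 862.9 kN; 0.6 F_y A_gv = 958.5 kN → shear rupture governs the shear term.
R_n = 862.9 + 1.0 × 470 × 340 / 1000 = 1023 kN.
Design strength φR_n = 0.75 × 1023 = 767 kN.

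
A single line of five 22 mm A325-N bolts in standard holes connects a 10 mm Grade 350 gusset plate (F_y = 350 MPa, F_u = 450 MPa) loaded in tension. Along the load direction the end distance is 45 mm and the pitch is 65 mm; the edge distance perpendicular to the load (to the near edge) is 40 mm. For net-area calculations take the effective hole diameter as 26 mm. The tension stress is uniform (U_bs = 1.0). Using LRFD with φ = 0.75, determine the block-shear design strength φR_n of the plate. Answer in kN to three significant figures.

Shear plane L_v = 45 + 4·65 = 305 mm; A_gv = 305 × 10 = 3050 mm².
A_nv = (305 − 4.5·26) × 10 = 1880 mm².
A_nt = (40 − 0.5·26) × 10 = 270 mm².
0.6 F_u A_nv = 507.6 kN; 0.6 F_y A_gv = 640.5 kN → shear rupture governs the shear term.
R_n = 507.6 + 1.0 × 450 × 270 / 1000 = 629.1 kN.
Design strength φR_n = 0.75 × 629.1 = 472 kN.

472 kN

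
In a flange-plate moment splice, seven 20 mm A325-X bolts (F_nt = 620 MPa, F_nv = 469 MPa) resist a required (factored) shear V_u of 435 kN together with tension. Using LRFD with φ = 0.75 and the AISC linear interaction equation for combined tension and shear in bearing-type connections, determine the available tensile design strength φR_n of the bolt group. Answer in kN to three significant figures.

A_b = π·20²/4 = 314.2 mm²; f_rv = 435 × 1000 / (7 × 314.2) = 197.8 MPa.
F'_nt = 1.3 F_nt − (F_nt / φF_nv) f_rv = 1.3·620 − (620/(0.75·469))·197.8 = 457.3 MPa, capped at F_nt → F'_nt = 457.3 MPa.
R_n = F'_nt · A_b · n = 457.3 × 314.2 × 7 / 1000 = 1006 kN.
Design strength φR_n = 0.75 × 1006 = 754 kN.

754 kN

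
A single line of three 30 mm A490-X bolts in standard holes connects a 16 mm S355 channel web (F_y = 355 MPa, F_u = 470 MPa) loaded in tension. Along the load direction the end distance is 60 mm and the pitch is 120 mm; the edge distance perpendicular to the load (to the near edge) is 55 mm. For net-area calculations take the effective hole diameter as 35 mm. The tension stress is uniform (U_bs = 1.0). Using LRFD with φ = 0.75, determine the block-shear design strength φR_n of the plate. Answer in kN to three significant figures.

931 kN

Shear plane L_v = 60 + 2·120 = 300 mm; A_gv = 300 × 16 = 4800 mm².
A_nv = (300 − 2.5·35) × 16 = 3400 mm².
A_nt = (55 − 0.5·35) × 16 = 600 mm².
0.6 F_u A_nv = 958.8 kN; 0.6 F_y A_gv = 1022 kN → shear rupture governs the shear term.
R_n = 958.8 + 1.0 × 470 × 600 / 1000 = 1241 kN.
Design strength φR_n = 0.75 × 1241 = 931 kN.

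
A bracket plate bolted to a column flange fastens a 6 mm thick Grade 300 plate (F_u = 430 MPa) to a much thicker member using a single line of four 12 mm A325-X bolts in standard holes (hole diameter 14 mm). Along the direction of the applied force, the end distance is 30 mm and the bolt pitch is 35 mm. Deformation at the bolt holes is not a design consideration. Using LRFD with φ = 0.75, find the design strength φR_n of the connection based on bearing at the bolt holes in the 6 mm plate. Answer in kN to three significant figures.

Per bolt r_n = 1.5 l_c t F_u ≤ 3.0 d t F_u; upper limit = 3.0 × 12 × 6 × 430 / 1000 = 92.88 kN.
Edge bolt: l_c = 30 − 14/2 = 23 mm → 1.5 × 23 × 6 × 430 / 1000 = 89.01 → r_n = 89.01 kN.
Interior bolts: l_c = 35 − 14 = 21 mm → 1.5 × 21 × 6 × 430 / 1000 = 81.27 → r_n = 81.27 kN.
R_n = 1 × 89.01 + 3 × 81.27 = 332.8 kN.
Design strength φR_n = 0.75 × 332.8 = 250 kN.

250 kN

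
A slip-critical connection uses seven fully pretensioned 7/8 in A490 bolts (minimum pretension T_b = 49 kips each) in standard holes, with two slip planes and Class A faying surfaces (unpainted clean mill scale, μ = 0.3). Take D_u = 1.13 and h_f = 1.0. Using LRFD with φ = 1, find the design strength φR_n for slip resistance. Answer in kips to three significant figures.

233 kips

R_n = μ · D_u · h_f · T_b · n_s · n_b = 0.3 × 1.13 × 1.0 × 49 × 2 × 7 = 232.6 kips.
Design strength φR_n = 1 × 232.6 = 233 kips.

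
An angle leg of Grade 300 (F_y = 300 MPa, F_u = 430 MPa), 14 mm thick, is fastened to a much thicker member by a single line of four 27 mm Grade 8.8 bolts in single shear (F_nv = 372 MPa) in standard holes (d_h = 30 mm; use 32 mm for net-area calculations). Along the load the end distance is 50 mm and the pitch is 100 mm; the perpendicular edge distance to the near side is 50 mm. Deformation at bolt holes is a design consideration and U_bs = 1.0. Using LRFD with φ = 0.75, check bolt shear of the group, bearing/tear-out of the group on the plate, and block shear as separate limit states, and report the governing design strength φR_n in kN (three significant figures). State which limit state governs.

Bolt shear: A_b = π·27²/4 = 572.6 mm²; R_n = 372 × 572.6 × 4 × 1 / 1000 = 852 kN → 0.75 × 852 = 639 kN.
Bearing: edge l_c = 35, r_n = 252.8 kN; interior l_c = 70, r_n = 390.1 kN; R_n = 252.8 + 3·390.1 = 1423 kN → 1070 kN.
Block shear: A_gv = 4900, A_nv = 3332, A_nt = 476 mm²; R_n = min(0.6F_uA_nv, 0.6F_yA_gv) + U_bs·F_u·A_nt = 1064 kN → 798 kN.
Bolt shear governs: 639 kN.

639 kN (bolt shear governs)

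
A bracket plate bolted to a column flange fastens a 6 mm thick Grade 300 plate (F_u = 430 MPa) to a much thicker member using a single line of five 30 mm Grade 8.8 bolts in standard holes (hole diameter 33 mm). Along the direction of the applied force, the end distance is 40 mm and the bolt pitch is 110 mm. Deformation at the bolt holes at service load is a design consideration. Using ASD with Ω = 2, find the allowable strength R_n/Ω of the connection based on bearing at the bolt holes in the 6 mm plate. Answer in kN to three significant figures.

408 kN

Per bolt r_n = 1.2 l_c t F_u ≤ 2.4 d t F_u; upper limit = 2.4 × 30 × 6 × 430 / 1000 = 185.8 kN.
Edge bolt: l_c = 40 − 33/2 = 23.5 mm → 1.2 × 23.5 × 6 × 430 / 1000 = 72.76 → r_n = 72.76 kN.
Interior bolts: l_c = 110 − 33 = 77 mm → 1.2 × 77 × 6 × 430 / 1000 = 238.4 → r_n = 185.8 kN.
R_n = 1 × 72.76 + 4 × 185.8 = 815.8 kN.
Allowable strength R_n/Ω = 815.8 / 2 = 408 kN.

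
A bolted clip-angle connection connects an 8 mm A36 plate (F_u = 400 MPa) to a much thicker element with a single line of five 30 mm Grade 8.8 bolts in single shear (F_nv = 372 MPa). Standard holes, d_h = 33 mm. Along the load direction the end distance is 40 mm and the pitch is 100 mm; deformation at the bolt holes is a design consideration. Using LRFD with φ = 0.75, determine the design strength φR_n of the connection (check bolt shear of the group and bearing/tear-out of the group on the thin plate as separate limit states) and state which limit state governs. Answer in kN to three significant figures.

759 kN (bearing governs)

Bolt shear: A_b = π·30²/4 = 706.9 mm²; R_n = 372 × 706.9 × 5 × 1 / 1000 = 1315 kN → 0.75 × 1315 = 986 kN.
Bearing (1.2 l_c t F_u ≤ 2.4 d t F_u): upper limit = 2.4·30·8·400 / 1000 = 230.4 kN.
  Edge l_c = 40 − 33/2 = 23.5 → r_n = 90.24 kN; interior l_c = 100 − 33 = 67 → r_n = 230.4 kN.
  R_n,bearing = 1·90.24 + 4·230.4 = 1012 kN → 0.75 × 1012 = 759 kN.
Bearing governs: 759 kN.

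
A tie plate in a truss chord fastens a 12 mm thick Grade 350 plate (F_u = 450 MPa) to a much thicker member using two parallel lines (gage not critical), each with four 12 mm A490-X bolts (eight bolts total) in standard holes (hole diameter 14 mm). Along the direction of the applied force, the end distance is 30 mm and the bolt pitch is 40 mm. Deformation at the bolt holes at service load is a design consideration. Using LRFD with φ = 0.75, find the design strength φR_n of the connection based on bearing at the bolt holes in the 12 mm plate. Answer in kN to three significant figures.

923 kN

Per bolt r_n = 1.2 l_c t F_u ≤ 2.4 d t F_u; upper limit = 2.4 × 12 × 12 × 450 / 1000 = 155.5 kN.
Edge bolt: l_c = 30 − 14/2 = 23 mm → 1.2 × 23 × 12 × 450 / 1000 = 149 → r_n = 149 kN.
Interior bolts: l_c = 40 − 14 = 26 mm → 1.2 × 26 × 12 × 450 / 1000 = 168.5 → r_n = 155.5 kN.
R_n = 2 × 149 + 6 × 155.5 = 1231 kN.
Design strength φR_n = 0.75 × 1231 = 923 kN.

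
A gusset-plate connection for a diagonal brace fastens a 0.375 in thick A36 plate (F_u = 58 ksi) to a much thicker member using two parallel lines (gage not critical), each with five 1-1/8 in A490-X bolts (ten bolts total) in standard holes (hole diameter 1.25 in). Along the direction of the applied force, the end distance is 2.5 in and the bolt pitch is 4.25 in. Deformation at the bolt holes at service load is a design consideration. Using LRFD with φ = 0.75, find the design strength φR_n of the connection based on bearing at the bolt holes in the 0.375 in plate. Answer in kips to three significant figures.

426 kips

Per bolt r_n = 1.2 l_c t F_u ≤ 2.4 d t F_u; upper limit = 2.4 × 1.125 × 0.375 × 58 = 58.72 kips.
Edge bolt: l_c = 2.5 − 1.25/2 = 1.875 in → 1.2 × 1.875 × 0.375 × 58 = 48.94 → r_n = 48.94 kips.
Interior bolts: l_c = 4.25 − 1.25 = 3 in → 1.2 × 3 × 0.375 × 58 = 78.3 → r_n = 58.72 kips.
R_n = 2 × 48.94 + 8 × 58.72 = 567.7 kips.
Design strength φR_n = 0.75 × 567.7 = 426 kips.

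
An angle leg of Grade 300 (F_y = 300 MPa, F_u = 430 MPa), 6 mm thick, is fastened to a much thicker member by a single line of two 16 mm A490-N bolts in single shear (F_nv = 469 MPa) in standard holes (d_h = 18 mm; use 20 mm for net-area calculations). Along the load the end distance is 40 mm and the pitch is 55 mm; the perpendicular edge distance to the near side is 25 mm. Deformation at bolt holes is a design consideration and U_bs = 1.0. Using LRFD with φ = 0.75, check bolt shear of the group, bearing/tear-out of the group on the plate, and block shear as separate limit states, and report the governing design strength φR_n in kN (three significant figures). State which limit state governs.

Bolt shear: A_b = π·16²/4 = 201.1 mm²; R_n = 469 × 201.1 × 2 × 1 / 1000 = 188.6 kN → 0.75 × 188.6 = 141 kN.
Bearing: edge l_c = 31, r_n = 95.98 kN; interior l_c = 37, r_n = 99.07 kN; R_n = 95.98 + 1·99.07 = 195 kN → 146 kN.
Block shear: A_gv = 570, A_nv = 390, A_nt = 90 mm²; R_n = min(0.6F_uA_nv, 0.6F_yA_gv) + U_bs·F_u·A_nt = 139.3 kN → 104 kN.
Block shear governs: 104 kN.

104 kN (block shear governs)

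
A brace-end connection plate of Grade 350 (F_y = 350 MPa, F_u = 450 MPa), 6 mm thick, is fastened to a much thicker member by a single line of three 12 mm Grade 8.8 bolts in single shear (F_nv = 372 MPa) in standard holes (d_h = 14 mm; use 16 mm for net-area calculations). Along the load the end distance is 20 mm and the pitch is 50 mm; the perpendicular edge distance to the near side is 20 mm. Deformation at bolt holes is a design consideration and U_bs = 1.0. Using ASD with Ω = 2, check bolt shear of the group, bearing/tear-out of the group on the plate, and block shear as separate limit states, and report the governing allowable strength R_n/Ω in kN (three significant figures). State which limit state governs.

63.1 kN (bolt shear governs)

Bolt shear: A_b = π·12²/4 = 113.1 mm²; R_n = 372 × 113.1 × 3 × 1 / 1000 = 126.2 kN → 126.2 / 2 = 63.1 kN.
Bearing: edge l_c = 13, r_n = 42.12 kN; interior l_c = 36, r_n = 77.76 kN; R_n = 42.12 + 2·77.76 = 197.6 kN → 98.8 kN.
Block shear: A_gv = 720, A_nv = 480, A_nt = 72 mm²; R_n = min(0.6F_uA_nv, 0.6F_yA_gv) + U_bs·F_u·A_nt = 162 kN → 81 kN.
Bolt shear governs: 63.1 kN.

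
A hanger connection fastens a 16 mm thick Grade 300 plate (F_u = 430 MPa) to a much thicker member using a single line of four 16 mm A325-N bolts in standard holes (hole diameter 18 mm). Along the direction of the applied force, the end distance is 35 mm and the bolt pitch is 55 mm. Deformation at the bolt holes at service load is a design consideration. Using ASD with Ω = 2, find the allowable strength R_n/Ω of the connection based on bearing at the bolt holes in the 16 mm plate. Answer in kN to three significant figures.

504 kN

Per bolt r_n = 1.2 l_c t F_u ≤ 2.4 d t F_u; upper limit = 2.4 × 16 × 16 × 430 / 1000 = 264.2 kN.
Edge bolt: l_c = 35 − 18/2 = 26 mm → 1.2 × 26 × 16 × 430 / 1000 = 214.7 → r_n = 214.7 kN.
Interior bolts: l_c = 55 − 18 = 37 mm → 1.2 × 37 × 16 × 430 / 1000 = 305.5 → r_n = 264.2 kN.
R_n = 1 × 214.7 + 3 × 264.2 = 1007 kN.
Allowable strength R_n/Ω = 1007 / 2 = 504 kN.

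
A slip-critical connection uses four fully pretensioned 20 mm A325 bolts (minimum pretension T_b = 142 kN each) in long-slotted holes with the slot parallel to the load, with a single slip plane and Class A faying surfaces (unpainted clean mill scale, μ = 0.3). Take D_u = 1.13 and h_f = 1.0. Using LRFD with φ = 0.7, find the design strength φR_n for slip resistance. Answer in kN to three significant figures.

135 kN

R_n = μ · D_u · h_f · T_b · n_s · n_b = 0.3 × 1.13 × 1.0 × 142 × 1 × 4 = 192.6 kN.
Design strength φR_n = 0.7 × 192.6 = 135 kN.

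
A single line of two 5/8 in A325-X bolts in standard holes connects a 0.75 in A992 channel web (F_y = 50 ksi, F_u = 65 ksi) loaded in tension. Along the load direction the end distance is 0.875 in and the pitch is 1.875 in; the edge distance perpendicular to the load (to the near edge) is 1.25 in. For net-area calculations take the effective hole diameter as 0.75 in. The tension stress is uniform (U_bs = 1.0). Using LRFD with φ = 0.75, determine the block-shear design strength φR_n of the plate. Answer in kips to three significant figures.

67.6 kips

Shear plane L_v = 0.875 + 1·1.875 = 2.75 in; A_gv = 2.75 × 0.75 = 2.062 in².
A_nv = (2.75 − 1.5·0.75) × 0.75 = 1.219 in².
A_nt = (1.25 − 0.5·0.75) × 0.75 = 0.6562 in².
0.6 F_u A_nv = 47.53 kips; 0.6 F_y A_gv = 61.88 kips → shear rupture governs the shear term.
R_n = 47.53 + 1.0 × 65 × 0.6562 = 90.19 kips.
Design strength φR_n = 0.75 × 90.19 = 67.6 kips.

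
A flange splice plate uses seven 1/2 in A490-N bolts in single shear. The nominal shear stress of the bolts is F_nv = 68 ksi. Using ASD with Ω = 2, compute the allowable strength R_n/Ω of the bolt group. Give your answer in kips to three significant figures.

46.7 kips

A_b = π × 0.5² / 4 = 0.1963 in².
R_n = F_nv · A_b · n · n_s = 68 × 0.1963 × 7 × 1 = 93.46 kips.
Allowable strength R_n/Ω = 93.46 / 2 = 46.7 kips.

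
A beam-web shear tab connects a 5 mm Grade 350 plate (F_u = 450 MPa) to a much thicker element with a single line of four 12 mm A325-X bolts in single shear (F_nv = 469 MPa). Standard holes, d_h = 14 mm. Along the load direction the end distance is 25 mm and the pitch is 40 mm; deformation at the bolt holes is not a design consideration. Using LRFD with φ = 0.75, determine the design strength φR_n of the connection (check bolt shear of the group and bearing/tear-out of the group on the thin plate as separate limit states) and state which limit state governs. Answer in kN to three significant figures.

Bolt shear: A_b = π·12²/4 = 113.1 mm²; R_n = 469 × 113.1 × 4 × 1 / 1000 = 212.2 kN → 0.75 × 212.2 = 159 kN.
Bearing (1.5 l_c t F_u ≤ 3.0 d t F_u): upper limit = 3.0·12·5·450 / 1000 = 81 kN.
  Edge l_c = 25 − 14/2 = 18 → r_n = 60.75 kN; interior l_c = 40 − 14 = 26 → r_n = 81 kN.
  R_n,bearing = 1·60.75 + 3·81 = 303.8 kN → 0.75 × 303.8 = 228 kN.
Bolt shear governs: 159 kN.

159 kN (bolt shear governs)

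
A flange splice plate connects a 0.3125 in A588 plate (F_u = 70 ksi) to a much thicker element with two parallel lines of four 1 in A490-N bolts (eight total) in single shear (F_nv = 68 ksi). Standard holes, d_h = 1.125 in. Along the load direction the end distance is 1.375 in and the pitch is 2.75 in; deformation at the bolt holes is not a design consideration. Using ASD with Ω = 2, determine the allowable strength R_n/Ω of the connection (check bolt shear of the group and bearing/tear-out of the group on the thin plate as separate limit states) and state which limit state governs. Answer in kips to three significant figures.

Bolt shear: A_b = π·1²/4 = 0.7854 in²; R_n = 68 × 0.7854 × 8 × 1 = 427.3 kips → 427.3 / 2 = 214 kips.
Bearing (1.5 l_c t F_u ≤ 3.0 d t F_u): upper limit = 3.0·1·0.3125·70 = 65.62 kips.
  Edge l_c = 1.375 − 1.125/2 = 0.8125 → r_n = 26.66 kips; interior l_c = 2.75 − 1.125 = 1.625 → r_n = 53.32 kips.
  R_n,bearing = 2·26.66 + 6·53.32 = 373.2 kips → 373.2 / 2 = 187 kips.
Bearing governs: 187 kips.

187 kips (bearing governs)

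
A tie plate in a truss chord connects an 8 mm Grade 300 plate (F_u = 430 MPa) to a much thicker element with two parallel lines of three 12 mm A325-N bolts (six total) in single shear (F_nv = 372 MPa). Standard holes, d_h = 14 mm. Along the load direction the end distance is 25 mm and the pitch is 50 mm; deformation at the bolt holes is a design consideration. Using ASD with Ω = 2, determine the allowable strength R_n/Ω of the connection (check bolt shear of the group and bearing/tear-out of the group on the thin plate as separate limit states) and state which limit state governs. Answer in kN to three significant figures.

126 kN (bolt shear governs)

Bolt shear: A_b = π·12²/4 = 113.1 mm²; R_n = 372 × 113.1 × 6 × 1 / 1000 = 252.4 kN → 252.4 / 2 = 126 kN.
Bearing (1.2 l_c t F_u ≤ 2.4 d t F_u): upper limit = 2.4·12·8·430 / 1000 = 99.07 kN.
  Edge l_c = 25 − 14/2 = 18 → r_n = 74.3 kN; interior l_c = 50 − 14 = 36 → r_n = 99.07 kN.
  R_n,bearing = 2·74.3 + 4·99.07 = 544.9 kN → 544.9 / 2 = 272 kN.
Bolt shear governs: 126 kN.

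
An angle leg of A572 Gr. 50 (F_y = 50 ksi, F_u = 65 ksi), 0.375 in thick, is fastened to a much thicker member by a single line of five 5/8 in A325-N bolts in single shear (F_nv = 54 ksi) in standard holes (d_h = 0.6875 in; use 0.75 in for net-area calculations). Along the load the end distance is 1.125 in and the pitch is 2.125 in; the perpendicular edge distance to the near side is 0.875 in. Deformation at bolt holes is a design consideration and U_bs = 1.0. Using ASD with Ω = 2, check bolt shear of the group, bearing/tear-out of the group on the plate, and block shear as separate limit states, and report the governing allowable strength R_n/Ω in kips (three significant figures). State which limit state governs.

Bolt shear: A_b = π·0.625²/4 = 0.3068 in²; R_n = 54 × 0.3068 × 5 × 1 = 82.83 kips → 82.83 / 2 = 41.4 kips.
Bearing: edge l_c = 0.7812, r_n = 22.85 kips; interior l_c = 1.438, r_n = 36.56 kips; R_n = 22.85 + 4·36.56 = 169.1 kips → 84.6 kips.
Block shear: A_gv = 3.609, A_nv = 2.344, A_nt = 0.1875 in²; R_n = min(0.6F_uA_nv, 0.6F_yA_gv) + U_bs·F_u·A_nt = 103.6 kips → 51.8 kips.
Bolt shear governs: 41.4 kips.

41.4 kips (bolt shear governs)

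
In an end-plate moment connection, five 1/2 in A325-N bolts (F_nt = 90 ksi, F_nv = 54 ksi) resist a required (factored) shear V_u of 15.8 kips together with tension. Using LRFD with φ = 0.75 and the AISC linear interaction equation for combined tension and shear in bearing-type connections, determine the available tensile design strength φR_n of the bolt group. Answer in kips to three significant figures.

59.8 kips

A_b = π·0.5²/4 = 0.1963 in²; f_rv = 15.8 / (5 × 0.1963) = 16.09 ksi.
F'_nt = 1.3 F_nt − (F_nt / φF_nv) f_rv = 1.3·90 − (90/(0.75·54))·16.09 = 81.24 ksi, capped at F_nt → F'_nt = 81.24 ksi.
R_n = F'_nt · A_b · n = 81.24 × 0.1963 × 5 = 79.75 kips.
Design strength φR_n = 0.75 × 79.75 = 59.8 kips.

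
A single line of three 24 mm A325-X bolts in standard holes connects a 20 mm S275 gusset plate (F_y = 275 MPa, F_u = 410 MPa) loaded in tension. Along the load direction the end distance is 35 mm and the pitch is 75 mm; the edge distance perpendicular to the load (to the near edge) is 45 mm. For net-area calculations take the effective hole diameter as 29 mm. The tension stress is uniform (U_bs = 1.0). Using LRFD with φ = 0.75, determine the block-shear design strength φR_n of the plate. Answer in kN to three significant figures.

Shear plane L_v = 35 + 2·75 = 185 mm; A_gv = 185 × 20 = 3700 mm².
A_nv = (185 − 2.5·29) × 20 = 2250 mm².
A_nt = (45 − 0.5·29) × 20 = 610 mm².
0.6 F_u A_nv = 553.5 kN; 0.6 F_y A_gv = 610.5 kN → shear rupture governs the shear term.
R_n = 553.5 + 1.0 × 410 × 610 / 1000 = 803.6 kN.
Design strength φR_n = 0.75 × 803.6 = 603 kN.

603 kN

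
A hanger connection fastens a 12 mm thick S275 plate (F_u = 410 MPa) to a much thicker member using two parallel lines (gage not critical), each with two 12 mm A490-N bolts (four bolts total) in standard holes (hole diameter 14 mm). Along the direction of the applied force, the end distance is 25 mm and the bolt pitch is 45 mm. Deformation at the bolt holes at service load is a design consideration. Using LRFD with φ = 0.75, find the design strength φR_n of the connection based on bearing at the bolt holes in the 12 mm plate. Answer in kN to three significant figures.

Per bolt r_n = 1.2 l_c t F_u ≤ 2.4 d t F_u; upper limit = 2.4 × 12 × 12 × 410 / 1000 = 141.7 kN.
Edge bolt: l_c = 25 − 14/2 = 18 mm → 1.2 × 18 × 12 × 410 / 1000 = 106.3 → r_n = 106.3 kN.
Interior bolts: l_c = 45 − 14 = 31 mm → 1.2 × 31 × 12 × 410 / 1000 = 183 → r_n = 141.7 kN.
R_n = 2 × 106.3 + 2 × 141.7 = 495.9 kN.
Design strength φR_n = 0.75 × 495.9 = 372 kN.

372 kN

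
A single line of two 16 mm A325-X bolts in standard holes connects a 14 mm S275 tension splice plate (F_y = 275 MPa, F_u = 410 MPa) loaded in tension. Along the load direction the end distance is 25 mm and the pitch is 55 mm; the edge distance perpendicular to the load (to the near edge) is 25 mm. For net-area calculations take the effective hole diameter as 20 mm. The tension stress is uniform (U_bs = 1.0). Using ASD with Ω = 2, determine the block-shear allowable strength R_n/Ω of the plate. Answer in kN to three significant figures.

Shear plane L_v = 25 + 1·55 = 80 mm; A_gv = 80 × 14 = 1120 mm².
A_nv = (80 − 1.5·20) × 14 = 700 mm².
A_nt = (25 − 0.5·20) × 14 = 210 mm².
0.6 F_u A_nv = 172.2 kN; 0.6 F_y A_gv = 184.8 kN → shear rupture governs the shear term.
R_n = 172.2 + 1.0 × 410 × 210 / 1000 = 258.3 kN.
Allowable strength R_n/Ω = 258.3 / 2 = 129 kN.

129 kN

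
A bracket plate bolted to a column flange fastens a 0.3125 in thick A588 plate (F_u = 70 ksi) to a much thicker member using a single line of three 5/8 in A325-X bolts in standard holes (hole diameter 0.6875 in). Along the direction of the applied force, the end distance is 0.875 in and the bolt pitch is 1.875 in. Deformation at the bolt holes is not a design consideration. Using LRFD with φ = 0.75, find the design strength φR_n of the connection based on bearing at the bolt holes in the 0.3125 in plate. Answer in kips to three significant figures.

71.5 kips

Per bolt r_n = 1.5 l_c t F_u ≤ 3.0 d t F_u; upper limit = 3.0 × 0.625 × 0.3125 × 70 = 41.02 kips.
Edge bolt: l_c = 0.875 − 0.6875/2 = 0.5312 in → 1.5 × 0.5312 × 0.3125 × 70 = 17.43 → r_n = 17.43 kips.
Interior bolts: l_c = 1.875 − 0.6875 = 1.188 in → 1.5 × 1.188 × 0.3125 × 70 = 38.96 → r_n = 38.96 kips.
R_n = 1 × 17.43 + 2 × 38.96 = 95.36 kips.
Design strength φR_n = 0.75 × 95.36 = 71.5 kips.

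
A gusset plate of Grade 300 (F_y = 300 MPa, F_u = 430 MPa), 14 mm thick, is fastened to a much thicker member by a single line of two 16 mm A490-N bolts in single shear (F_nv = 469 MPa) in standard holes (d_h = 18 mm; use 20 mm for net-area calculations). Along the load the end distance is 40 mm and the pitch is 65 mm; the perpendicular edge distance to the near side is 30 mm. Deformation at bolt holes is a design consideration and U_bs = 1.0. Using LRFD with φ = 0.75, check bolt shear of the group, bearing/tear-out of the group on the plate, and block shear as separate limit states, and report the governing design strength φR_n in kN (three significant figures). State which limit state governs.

141 kN (bolt shear governs)

Bolt shear: A_b = π·16²/4 = 201.1 mm²; R_n = 469 × 201.1 × 2 × 1 / 1000 = 188.6 kN → 0.75 × 188.6 = 141 kN.
Bearing: edge l_c = 31, r_n = 223.9 kN; interior l_c = 47, r_n = 231.2 kN; R_n = 223.9 + 1·231.2 = 455.1 kN → 341 kN.
Block shear: A_gv = 1470, A_nv = 1050, A_nt = 280 mm²; R_n = min(0.6F_uA_nv, 0.6F_yA_gv) + U_bs·F_u·A_nt = 385 kN → 289 kN.
Bolt shear governs: 141 kN.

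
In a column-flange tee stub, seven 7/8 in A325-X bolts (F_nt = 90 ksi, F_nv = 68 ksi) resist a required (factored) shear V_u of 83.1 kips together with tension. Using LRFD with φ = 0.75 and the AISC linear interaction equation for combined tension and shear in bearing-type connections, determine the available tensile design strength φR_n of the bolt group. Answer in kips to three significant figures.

259 kips

A_b = π·0.875²/4 = 0.6013 in²; f_rv = 83.1 / (7 × 0.6013) = 19.74 ksi.
F'_nt = 1.3 F_nt − (F_nt / φF_nv) f_rv = 1.3·90 − (90/(0.75·68))·19.74 = 82.16 ksi, capped at F_nt → F'_nt = 82.16 ksi.
R_n = F'_nt · A_b · n = 82.16 × 0.6013 × 7 = 345.8 kips.
Design strength φR_n = 0.75 × 345.8 = 259 kips.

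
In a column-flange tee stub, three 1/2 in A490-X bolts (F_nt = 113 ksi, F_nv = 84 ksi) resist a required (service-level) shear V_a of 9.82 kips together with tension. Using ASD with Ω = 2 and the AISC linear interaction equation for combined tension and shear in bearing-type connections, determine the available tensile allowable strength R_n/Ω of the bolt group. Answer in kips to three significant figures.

30.1 kips

A_b = π·0.5²/4 = 0.1963 in²; f_rv = 9.82 / (3 × 0.1963) = 16.67 ksi.
F'_nt = 1.3 F_nt − (Ω F_nt / F_nv) f_rv = 1.3·113 − (2·113/84)·16.67 = 102 ksi, capped at F_nt → F'_nt = 102 ksi.
R_n = F'_nt · A_b · n = 102 × 0.1963 × 3 = 60.11 kips.
Allowable strength R_n/Ω = 60.11 / 2 = 30.1 kips.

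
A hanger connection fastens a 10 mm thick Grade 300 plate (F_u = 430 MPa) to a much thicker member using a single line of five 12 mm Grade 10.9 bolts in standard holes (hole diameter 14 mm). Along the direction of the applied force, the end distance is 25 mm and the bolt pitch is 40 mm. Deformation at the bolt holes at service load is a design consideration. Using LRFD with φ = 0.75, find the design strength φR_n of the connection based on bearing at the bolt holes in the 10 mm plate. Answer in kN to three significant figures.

Per bolt r_n = 1.2 l_c t F_u ≤ 2.4 d t F_u; upper limit = 2.4 × 12 × 10 × 430 / 1000 = 123.8 kN.
Edge bolt: l_c = 25 − 14/2 = 18 mm → 1.2 × 18 × 10 × 430 / 1000 = 92.88 → r_n = 92.88 kN.
Interior bolts: l_c = 40 − 14 = 26 mm → 1.2 × 26 × 10 × 430 / 1000 = 134.2 → r_n = 123.8 kN.
R_n = 1 × 92.88 + 4 × 123.8 = 588.2 kN.
Design strength φR_n = 0.75 × 588.2 = 441 kN.

441 kN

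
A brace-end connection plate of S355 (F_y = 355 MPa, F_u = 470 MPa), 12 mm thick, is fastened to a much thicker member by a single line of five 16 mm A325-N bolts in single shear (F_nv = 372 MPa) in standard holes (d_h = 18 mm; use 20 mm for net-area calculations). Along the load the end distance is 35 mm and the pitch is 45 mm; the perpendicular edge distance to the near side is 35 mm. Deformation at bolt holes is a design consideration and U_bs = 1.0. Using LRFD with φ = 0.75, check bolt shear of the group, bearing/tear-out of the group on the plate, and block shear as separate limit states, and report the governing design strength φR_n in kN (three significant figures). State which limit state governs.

Bolt shear: A_b = π·16²/4 = 201.1 mm²; R_n = 372 × 201.1 × 5 × 1 / 1000 = 374 kN → 0.75 × 374 = 280 kN.
Bearing: edge l_c = 26, r_n = 176 kN; interior l_c = 27, r_n = 182.7 kN; R_n = 176 + 4·182.7 = 906.9 kN → 680 kN.
Block shear: A_gv = 2580, A_nv = 1500, A_nt = 300 mm²; R_n = min(0.6F_uA_nv, 0.6F_yA_gv) + U_bs·F_u·A_nt = 564 kN → 423 kN.
Bolt shear governs: 280 kN.

280 kN (bolt shear governs)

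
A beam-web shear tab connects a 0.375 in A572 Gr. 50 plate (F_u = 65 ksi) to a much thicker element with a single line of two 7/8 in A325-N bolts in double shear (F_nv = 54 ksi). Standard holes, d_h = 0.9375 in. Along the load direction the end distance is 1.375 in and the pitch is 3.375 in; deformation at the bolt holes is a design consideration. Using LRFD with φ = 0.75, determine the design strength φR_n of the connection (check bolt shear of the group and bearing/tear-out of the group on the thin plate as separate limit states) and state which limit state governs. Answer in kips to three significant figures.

58.3 kips (bearing governs)

Bolt shear: A_b = π·0.875²/4 = 0.6013 in²; R_n = 54 × 0.6013 × 2 × 2 = 129.9 kips → 0.75 × 129.9 = 97.4 kips.
Bearing (1.2 l_c t F_u ≤ 2.4 d t F_u): upper limit = 2.4·0.875·0.375·65 = 51.19 kips.
  Edge l_c = 1.375 − 0.9375/2 = 0.9062 → r_n = 26.51 kips; interior l_c = 3.375 − 0.9375 = 2.438 → r_n = 51.19 kips.
  R_n,bearing = 1·26.51 + 1·51.19 = 77.7 kips → 0.75 × 77.7 = 58.3 kips.
Bearing governs: 58.3 kips.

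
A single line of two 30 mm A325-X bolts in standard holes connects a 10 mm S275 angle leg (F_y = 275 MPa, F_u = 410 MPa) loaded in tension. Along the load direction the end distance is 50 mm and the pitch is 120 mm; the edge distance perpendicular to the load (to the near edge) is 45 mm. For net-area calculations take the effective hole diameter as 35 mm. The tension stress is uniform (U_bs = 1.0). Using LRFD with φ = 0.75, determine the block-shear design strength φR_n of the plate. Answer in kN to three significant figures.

295 kN

Shear plane L_v = 50 + 1·120 = 170 mm; A_gv = 170 × 10 = 1700 mm².
A_nv = (170 − 1.5·35) × 10 = 1175 mm².
A_nt = (45 − 0.5·35) × 10 = 275 mm².
0.6 F_u A_nv = 289.1 kN; 0.6 F_y A_gv = 280.5 kN → shear yielding governs the shear term.
R_n = 280.5 + 1.0 × 410 × 275 / 1000 = 393.2 kN.
Design strength φR_n = 0.75 × 393.2 = 295 kN.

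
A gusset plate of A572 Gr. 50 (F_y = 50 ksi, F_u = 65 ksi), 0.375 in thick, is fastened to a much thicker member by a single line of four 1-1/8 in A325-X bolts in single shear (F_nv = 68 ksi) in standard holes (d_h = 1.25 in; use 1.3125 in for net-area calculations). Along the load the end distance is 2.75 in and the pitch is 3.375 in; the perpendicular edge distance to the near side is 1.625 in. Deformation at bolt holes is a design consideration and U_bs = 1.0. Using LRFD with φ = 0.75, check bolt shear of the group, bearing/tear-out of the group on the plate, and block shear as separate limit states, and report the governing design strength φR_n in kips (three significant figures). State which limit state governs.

Bolt shear: A_b = π·1.125²/4 = 0.994 in²; R_n = 68 × 0.994 × 4 × 1 = 270.4 kips → 0.75 × 270.4 = 203 kips.
Bearing: edge l_c = 2.125, r_n = 62.16 kips; interior l_c = 2.125, r_n = 62.16 kips; R_n = 62.16 + 3·62.16 = 248.6 kips → 186 kips.
Block shear: A_gv = 4.828, A_nv = 3.105, A_nt = 0.3633 in²; R_n = min(0.6F_uA_nv, 0.6F_yA_gv) + U_bs·F_u·A_nt = 144.7 kips → 109 kips.
Block shear governs: 109 kips.

109 kips (block shear governs)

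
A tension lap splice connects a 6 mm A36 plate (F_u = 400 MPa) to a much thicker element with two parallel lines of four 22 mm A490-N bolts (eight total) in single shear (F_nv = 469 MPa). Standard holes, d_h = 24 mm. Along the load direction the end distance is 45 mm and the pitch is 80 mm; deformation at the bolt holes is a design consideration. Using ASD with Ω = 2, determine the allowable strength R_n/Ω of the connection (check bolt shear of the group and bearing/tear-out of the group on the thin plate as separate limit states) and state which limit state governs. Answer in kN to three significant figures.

Bolt shear: A_b = π·22²/4 = 380.1 mm²; R_n = 469 × 380.1 × 8 × 1 / 1000 = 1426 kN → 1426 / 2 = 713 kN.
Bearing (1.2 l_c t F_u ≤ 2.4 d t F_u): upper limit = 2.4·22·6·400 / 1000 = 126.7 kN.
  Edge l_c = 45 − 24/2 = 33 → r_n = 95.04 kN; interior l_c = 80 − 24 = 56 → r_n = 126.7 kN.
  R_n,bearing = 2·95.04 + 6·126.7 = 950.4 kN → 950.4 / 2 = 475 kN.
Bearing governs: 475 kN.

475 kN (bearing governs)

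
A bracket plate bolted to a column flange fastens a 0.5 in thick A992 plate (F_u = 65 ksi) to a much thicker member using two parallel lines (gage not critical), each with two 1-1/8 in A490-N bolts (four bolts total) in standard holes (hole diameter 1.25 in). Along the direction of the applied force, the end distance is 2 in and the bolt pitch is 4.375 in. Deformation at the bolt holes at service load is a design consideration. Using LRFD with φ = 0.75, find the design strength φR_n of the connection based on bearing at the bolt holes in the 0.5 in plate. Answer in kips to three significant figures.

Per bolt r_n = 1.2 l_c t F_u ≤ 2.4 d t F_u; upper limit = 2.4 × 1.125 × 0.5 × 65 = 87.75 kips.
Edge bolt: l_c = 2 − 1.25/2 = 1.375 in → 1.2 × 1.375 × 0.5 × 65 = 53.62 → r_n = 53.62 kips.
Interior bolts: l_c = 4.375 − 1.25 = 3.125 in → 1.2 × 3.125 × 0.5 × 65 = 121.9 → r_n = 87.75 kips.
R_n = 2 × 53.62 + 2 × 87.75 = 282.8 kips.
Design strength φR_n = 0.75 × 282.8 = 212 kips.

212 kips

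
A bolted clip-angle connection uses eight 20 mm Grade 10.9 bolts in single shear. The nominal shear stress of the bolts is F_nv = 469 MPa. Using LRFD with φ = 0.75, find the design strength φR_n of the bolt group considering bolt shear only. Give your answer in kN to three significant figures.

884 kN

A_b = π × 20² / 4 = 314.2 mm².
R_n = F_nv · A_b · n · n_s = 469 × 314.2 × 8 × 1 / 1000 = 1179 kN.
Design strength φR_n = 0.75 × 1179 = 884 kN.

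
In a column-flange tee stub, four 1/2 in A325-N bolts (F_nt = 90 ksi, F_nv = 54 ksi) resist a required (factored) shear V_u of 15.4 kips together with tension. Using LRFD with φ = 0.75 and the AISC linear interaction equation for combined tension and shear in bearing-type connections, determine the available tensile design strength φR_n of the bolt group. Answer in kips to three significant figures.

A_b = π·0.5²/4 = 0.1963 in²; f_rv = 15.4 / (4 × 0.1963) = 19.61 ksi.
F'_nt = 1.3 F_nt − (F_nt / φF_nv) f_rv = 1.3·90 − (90/(0.75·54))·19.61 = 73.43 ksi, capped at F_nt → F'_nt = 73.43 ksi.
R_n = F'_nt · A_b · n = 73.43 × 0.1963 × 4 = 57.67 kips.
Design strength φR_n = 0.75 × 57.67 = 43.3 kips.

43.3 kips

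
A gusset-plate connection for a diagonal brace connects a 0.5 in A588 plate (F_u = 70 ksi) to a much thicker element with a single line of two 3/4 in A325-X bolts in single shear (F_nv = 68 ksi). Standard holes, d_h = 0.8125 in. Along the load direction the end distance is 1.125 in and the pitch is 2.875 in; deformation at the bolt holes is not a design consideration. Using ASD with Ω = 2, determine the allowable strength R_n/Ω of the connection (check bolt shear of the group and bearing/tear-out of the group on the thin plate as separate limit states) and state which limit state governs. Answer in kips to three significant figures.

Bolt shear: A_b = π·0.75²/4 = 0.4418 in²; R_n = 68 × 0.4418 × 2 × 1 = 60.08 kips → 60.08 / 2 = 30 kips.
Bearing (1.5 l_c t F_u ≤ 3.0 d t F_u): upper limit = 3.0·0.75·0.5·70 = 78.75 kips.
  Edge l_c = 1.125 − 0.8125/2 = 0.7188 → r_n = 37.73 kips; interior l_c = 2.875 − 0.8125 = 2.062 → r_n = 78.75 kips.
  R_n,bearing = 1·37.73 + 1·78.75 = 116.5 kips → 116.5 / 2 = 58.2 kips.
Bolt shear governs: 30 kips.

30 kips (bolt shear governs)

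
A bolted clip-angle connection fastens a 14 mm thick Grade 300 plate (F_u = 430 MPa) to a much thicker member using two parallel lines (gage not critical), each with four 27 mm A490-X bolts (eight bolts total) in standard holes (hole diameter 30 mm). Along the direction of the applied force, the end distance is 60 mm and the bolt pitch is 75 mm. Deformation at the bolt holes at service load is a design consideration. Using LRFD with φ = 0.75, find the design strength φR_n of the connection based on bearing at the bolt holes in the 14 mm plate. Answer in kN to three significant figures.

Per bolt r_n = 1.2 l_c t F_u ≤ 2.4 d t F_u; upper limit = 2.4 × 27 × 14 × 430 / 1000 = 390.1 kN.
Edge bolt: l_c = 60 − 30/2 = 45 mm → 1.2 × 45 × 14 × 430 / 1000 = 325.1 → r_n = 325.1 kN.
Interior bolts: l_c = 75 − 30 = 45 mm → 1.2 × 45 × 14 × 430 / 1000 = 325.1 → r_n = 325.1 kN.
R_n = 2 × 325.1 + 6 × 325.1 = 2601 kN.
Design strength φR_n = 0.75 × 2601 = 1950 kN.

1950 kN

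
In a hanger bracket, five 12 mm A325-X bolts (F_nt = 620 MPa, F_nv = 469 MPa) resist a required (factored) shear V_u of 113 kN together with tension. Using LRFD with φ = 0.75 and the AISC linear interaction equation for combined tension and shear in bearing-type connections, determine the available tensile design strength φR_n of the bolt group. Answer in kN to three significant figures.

192 kN

A_b = π·12²/4 = 113.1 mm²; f_rv = 113 × 1000 / (5 × 113.1) = 199.8 MPa.
F'_nt = 1.3 F_nt − (F_nt / φF_nv) f_rv = 1.3·620 − (620/(0.75·469))·199.8 = 453.8 MPa, capped at F_nt → F'_nt = 453.8 MPa.
R_n = F'_nt · A_b · n = 453.8 × 113.1 × 5 / 1000 = 256.6 kN.
Design strength φR_n = 0.75 × 256.6 = 192 kN.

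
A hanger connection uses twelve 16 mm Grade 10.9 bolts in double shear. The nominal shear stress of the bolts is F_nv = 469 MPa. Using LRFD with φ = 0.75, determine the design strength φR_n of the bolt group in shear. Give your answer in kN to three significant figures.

A_b = π × 16² / 4 = 201.1 mm².
R_n = F_nv · A_b · n · n_s = 469 × 201.1 × 12 × 2 / 1000 = 2263 kN.
Design strength φR_n = 0.75 × 2263 = 1700 kN.

1700 kN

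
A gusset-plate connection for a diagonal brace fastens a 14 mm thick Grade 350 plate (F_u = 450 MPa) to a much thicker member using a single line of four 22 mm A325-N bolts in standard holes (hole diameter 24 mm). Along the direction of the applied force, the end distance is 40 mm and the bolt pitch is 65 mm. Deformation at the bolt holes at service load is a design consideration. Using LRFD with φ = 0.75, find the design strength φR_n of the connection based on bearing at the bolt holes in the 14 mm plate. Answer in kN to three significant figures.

856 kN

Per bolt r_n = 1.2 l_c t F_u ≤ 2.4 d t F_u; upper limit = 2.4 × 22 × 14 × 450 / 1000 = 332.6 kN.
Edge bolt: l_c = 40 − 24/2 = 28 mm → 1.2 × 28 × 14 × 450 / 1000 = 211.7 → r_n = 211.7 kN.
Interior bolts: l_c = 65 − 24 = 41 mm → 1.2 × 41 × 14 × 450 / 1000 = 310 → r_n = 310 kN.
R_n = 1 × 211.7 + 3 × 310 = 1142 kN.
Design strength φR_n = 0.75 × 1142 = 856 kN.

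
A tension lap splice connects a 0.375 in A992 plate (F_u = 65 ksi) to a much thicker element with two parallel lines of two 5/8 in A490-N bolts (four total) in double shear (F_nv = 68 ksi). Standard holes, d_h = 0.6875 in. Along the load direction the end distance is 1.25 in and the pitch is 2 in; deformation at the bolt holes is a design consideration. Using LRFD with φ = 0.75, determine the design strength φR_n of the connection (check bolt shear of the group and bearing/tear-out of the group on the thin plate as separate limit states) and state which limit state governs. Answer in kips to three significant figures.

94.6 kips (bearing governs)

Bolt shear: A_b = π·0.625²/4 = 0.3068 in²; R_n = 68 × 0.3068 × 4 × 2 = 166.9 kips → 0.75 × 166.9 = 125 kips.
Bearing (1.2 l_c t F_u ≤ 2.4 d t F_u): upper limit = 2.4·0.625·0.375·65 = 36.56 kips.
  Edge l_c = 1.25 − 0.6875/2 = 0.9062 → r_n = 26.51 kips; interior l_c = 2 − 0.6875 = 1.312 → r_n = 36.56 kips.
  R_n,bearing = 2·26.51 + 2·36.56 = 126.1 kips → 0.75 × 126.1 = 94.6 kips.
Bearing governs: 94.6 kips.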